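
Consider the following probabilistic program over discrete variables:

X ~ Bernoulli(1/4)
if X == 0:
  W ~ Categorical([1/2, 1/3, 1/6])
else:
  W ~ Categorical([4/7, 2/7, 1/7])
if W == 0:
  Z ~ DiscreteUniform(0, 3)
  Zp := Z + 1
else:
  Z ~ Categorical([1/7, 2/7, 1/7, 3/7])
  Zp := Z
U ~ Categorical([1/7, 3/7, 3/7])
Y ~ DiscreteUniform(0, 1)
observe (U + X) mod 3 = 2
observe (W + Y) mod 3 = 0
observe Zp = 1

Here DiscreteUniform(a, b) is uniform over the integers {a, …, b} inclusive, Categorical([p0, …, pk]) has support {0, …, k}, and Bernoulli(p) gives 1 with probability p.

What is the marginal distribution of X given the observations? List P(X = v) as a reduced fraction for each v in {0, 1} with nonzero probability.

P(X=0) = 203/275, P(X=1) = 72/275

Enumerate traces; 4 have nonzero weight after conditioning:
  (X=0, W=0, Z=0, U=2, Y=0) weight 9/448
  (X=0, W=2, Z=1, U=2, Y=1) weight 3/392
  (X=1, W=0, Z=0, U=1, Y=0) weight 3/392
  (X=1, W=2, Z=1, U=1, Y=1) weight 3/1372
Group by X:
  weight(X=0) = 87/3136
  weight(X=1) = 27/2744
Total weight = 87/3136 + 27/2744 = 825/21952
P(X=0 | obs) = 87/3136 / 825/21952 = 203/275
P(X=1 | obs) = 27/2744 / 825/21952 = 72/275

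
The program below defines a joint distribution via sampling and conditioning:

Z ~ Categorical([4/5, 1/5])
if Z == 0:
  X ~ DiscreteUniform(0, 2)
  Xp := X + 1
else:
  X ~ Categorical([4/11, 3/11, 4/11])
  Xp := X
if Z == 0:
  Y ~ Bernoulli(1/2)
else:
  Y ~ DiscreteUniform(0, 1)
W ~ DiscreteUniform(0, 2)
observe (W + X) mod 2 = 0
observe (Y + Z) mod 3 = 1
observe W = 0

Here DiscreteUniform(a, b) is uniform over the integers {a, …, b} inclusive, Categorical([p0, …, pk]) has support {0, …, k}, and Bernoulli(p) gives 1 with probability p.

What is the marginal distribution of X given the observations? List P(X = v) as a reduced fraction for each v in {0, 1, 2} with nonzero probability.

P(X=0) = 1/2, P(X=2) = 1/2

Enumerate traces; 4 have nonzero weight after conditioning:
  (Z=0, X=0, Y=1, W=0) weight 2/45
  (Z=0, X=2, Y=1, W=0) weight 2/45
  (Z=1, X=0, Y=0, W=0) weight 2/165
  (Z=1, X=2, Y=0, W=0) weight 2/165
Group by X:
  weight(X=0) = 28/495
  weight(X=2) = 28/495
Total weight = 28/495 + 28/495 = 56/495
P(X=0 | obs) = 28/495 / 56/495 = 1/2
P(X=2 | obs) = 28/495 / 56/495 = 1/2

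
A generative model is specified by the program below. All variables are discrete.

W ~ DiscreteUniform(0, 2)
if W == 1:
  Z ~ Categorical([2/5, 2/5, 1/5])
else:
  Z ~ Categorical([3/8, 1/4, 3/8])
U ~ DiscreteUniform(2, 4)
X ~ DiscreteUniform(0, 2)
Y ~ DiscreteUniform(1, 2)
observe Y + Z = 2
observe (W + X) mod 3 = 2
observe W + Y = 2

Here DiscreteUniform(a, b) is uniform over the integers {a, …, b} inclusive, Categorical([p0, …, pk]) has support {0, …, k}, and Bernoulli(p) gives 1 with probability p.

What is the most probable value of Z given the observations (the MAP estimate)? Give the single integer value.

argmax_v P(Z = v | obs) = 1

Enumerate traces; 6 have nonzero weight after conditioning:
  (W=0, Z=0, U=2, X=2, Y=2) weight 1/144
  (W=0, Z=0, U=3, X=2, Y=2) weight 1/144
  (W=0, Z=0, U=4, X=2, Y=2) weight 1/144
  (W=1, Z=1, U=2, X=1, Y=1) weight 1/135
  (W=1, Z=1, U=3, X=1, Y=1) weight 1/135
  (W=1, Z=1, U=4, X=1, Y=1) weight 1/135
Group by Z:
  weight(Z=0) = 1/48
  weight(Z=1) = 1/45
Total weight = 1/48 + 1/45 = 31/720
P(Z=0 | obs) = 1/48 / 31/720 = 15/31
P(Z=1 | obs) = 1/45 / 31/720 = 16/31
argmax = 1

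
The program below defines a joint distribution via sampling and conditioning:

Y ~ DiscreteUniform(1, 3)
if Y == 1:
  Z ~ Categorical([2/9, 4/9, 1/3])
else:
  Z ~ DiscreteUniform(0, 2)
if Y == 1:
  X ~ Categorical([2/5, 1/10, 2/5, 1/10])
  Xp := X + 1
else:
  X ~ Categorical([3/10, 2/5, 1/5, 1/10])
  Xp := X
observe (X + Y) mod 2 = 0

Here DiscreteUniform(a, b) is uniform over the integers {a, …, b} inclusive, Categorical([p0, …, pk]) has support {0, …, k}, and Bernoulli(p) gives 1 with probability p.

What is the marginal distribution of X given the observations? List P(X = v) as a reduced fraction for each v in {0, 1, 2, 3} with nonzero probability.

P(X=0) = 1/4, P(X=1) = 5/12, P(X=2) = 1/6, P(X=3) = 1/6

Enumerate traces; 18 have nonzero weight after conditioning:
  (Y=1, Z=0, X=1) weight 1/135
  (Y=1, Z=0, X=3) weight 1/135
  (Y=1, Z=1, X=1) weight 2/135
  (Y=1, Z=1, X=3) weight 2/135
  (Y=1, Z=2, X=1) weight 1/90
  (Y=1, Z=2, X=3) weight 1/90
  (Y=2, Z=0, X=0) weight 1/30
  (Y=2, Z=0, X=2) weight 1/45
  … 10 more
Group by X:
  weight(X=0) = 1/10
  weight(X=1) = 1/6
  weight(X=2) = 1/15
  weight(X=3) = 1/15
Total weight = 1/10 + 1/6 + 1/15 + 1/15 = 2/5
P(X=0 | obs) = 1/10 / 2/5 = 1/4
P(X=1 | obs) = 1/6 / 2/5 = 5/12
P(X=2 | obs) = 1/15 / 2/5 = 1/6
P(X=3 | obs) = 1/15 / 2/5 = 1/6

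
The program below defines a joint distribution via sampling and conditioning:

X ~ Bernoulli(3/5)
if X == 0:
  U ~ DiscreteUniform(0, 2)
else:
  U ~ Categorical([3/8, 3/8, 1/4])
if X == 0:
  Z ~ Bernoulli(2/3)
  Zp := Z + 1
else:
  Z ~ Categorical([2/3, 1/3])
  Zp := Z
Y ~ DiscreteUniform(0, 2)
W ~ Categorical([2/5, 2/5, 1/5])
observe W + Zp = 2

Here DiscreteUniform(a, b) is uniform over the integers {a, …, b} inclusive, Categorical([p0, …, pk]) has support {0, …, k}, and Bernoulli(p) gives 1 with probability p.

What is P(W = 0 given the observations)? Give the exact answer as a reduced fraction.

Enumerate traces; 36 have nonzero weight after conditioning:
  (X=0, U=0, Z=0, Y=0, W=1) weight 4/675
  (X=0, U=0, Z=0, Y=1, W=1) weight 4/675
  (X=0, U=0, Z=0, Y=2, W=1) weight 4/675
  (X=0, U=0, Z=1, Y=0, W=0) weight 8/675
  (X=0, U=0, Z=1, Y=1, W=0) weight 8/675
  (X=0, U=0, Z=1, Y=2, W=0) weight 8/675
  (X=0, U=1, Z=0, Y=0, W=1) weight 4/675
  (X=0, U=1, Z=0, Y=1, W=1) weight 4/675
  (X=1, U=0, Z=0, Y=0, W=2) weight 1/100
  … 27 more
Group by W:
  weight(W=0) = 8/75
  weight(W=1) = 2/15
  weight(W=2) = 2/25
Total weight = 8/75 + 2/15 + 2/25 = 8/25
P(W=0 | obs) = 8/75 / 8/25 = 1/3
P(W=1 | obs) = 2/15 / 8/25 = 5/12
P(W=2 | obs) = 2/25 / 8/25 = 1/4

P(W = 0 | obs) = 1/3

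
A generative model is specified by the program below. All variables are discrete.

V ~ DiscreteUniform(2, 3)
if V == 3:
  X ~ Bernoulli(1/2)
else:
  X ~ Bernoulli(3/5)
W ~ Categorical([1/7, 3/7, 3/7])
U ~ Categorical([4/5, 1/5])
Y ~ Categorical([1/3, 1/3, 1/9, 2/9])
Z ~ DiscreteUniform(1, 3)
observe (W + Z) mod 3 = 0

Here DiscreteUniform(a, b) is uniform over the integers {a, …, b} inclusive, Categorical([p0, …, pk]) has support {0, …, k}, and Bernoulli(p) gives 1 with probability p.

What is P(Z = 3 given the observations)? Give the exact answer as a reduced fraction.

P(Z = 3 | obs) = 1/7

Enumerate traces; 96 have nonzero weight after conditioning:
  (V=2, X=0, W=0, U=0, Y=0, Z=3) weight 4/1575
  (V=2, X=0, W=0, U=0, Y=1, Z=3) weight 4/1575
  (V=2, X=0, W=0, U=0, Y=2, Z=3) weight 4/4725
  (V=2, X=0, W=0, U=0, Y=3, Z=3) weight 8/4725
  (V=2, X=0, W=0, U=1, Y=0, Z=3) weight 1/1575
  (V=2, X=0, W=0, U=1, Y=1, Z=3) weight 1/1575
  (V=2, X=0, W=0, U=1, Y=2, Z=3) weight 1/4725
  (V=2, X=0, W=0, U=1, Y=3, Z=3) weight 2/4725
  (V=2, X=0, W=1, U=0, Y=0, Z=2) weight 4/525
  (V=2, X=0, W=2, U=0, Y=0, Z=1) weight 4/525
  … 86 more
Group by Z:
  weight(Z=1) = 1/7
  weight(Z=2) = 1/7
  weight(Z=3) = 1/21
Total weight = 1/7 + 1/7 + 1/21 = 1/3
P(Z=1 | obs) = 1/7 / 1/3 = 3/7
P(Z=2 | obs) = 1/7 / 1/3 = 3/7
P(Z=3 | obs) = 1/21 / 1/3 = 1/7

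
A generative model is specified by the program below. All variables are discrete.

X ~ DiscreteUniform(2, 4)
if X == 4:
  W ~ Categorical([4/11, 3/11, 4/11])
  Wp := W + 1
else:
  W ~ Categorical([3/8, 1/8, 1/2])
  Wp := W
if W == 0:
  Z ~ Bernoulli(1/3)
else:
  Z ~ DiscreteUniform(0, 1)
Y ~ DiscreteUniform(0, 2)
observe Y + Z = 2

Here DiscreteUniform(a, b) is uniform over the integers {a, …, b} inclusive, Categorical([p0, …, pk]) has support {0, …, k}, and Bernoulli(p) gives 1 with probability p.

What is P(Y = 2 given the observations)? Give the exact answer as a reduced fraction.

Enumerate traces; 18 have nonzero weight after conditioning:
  (X=2, W=0, Z=0, Y=2) weight 1/36
  (X=2, W=0, Z=1, Y=1) weight 1/72
  (X=2, W=1, Z=0, Y=2) weight 1/144
  (X=2, W=1, Z=1, Y=1) weight 1/144
  (X=2, W=2, Z=0, Y=2) weight 1/36
  (X=2, W=2, Z=1, Y=1) weight 1/36
  (X=3, W=0, Z=0, Y=2) weight 1/36
  (X=3, W=0, Z=1, Y=1) weight 1/72
  … 10 more
Group by Y:
  weight(Y=1) = 347/2376
  weight(Y=2) = 445/2376
Total weight = 347/2376 + 445/2376 = 1/3
P(Y=1 | obs) = 347/2376 / 1/3 = 347/792
P(Y=2 | obs) = 445/2376 / 1/3 = 445/792

P(Y = 2 | obs) = 445/792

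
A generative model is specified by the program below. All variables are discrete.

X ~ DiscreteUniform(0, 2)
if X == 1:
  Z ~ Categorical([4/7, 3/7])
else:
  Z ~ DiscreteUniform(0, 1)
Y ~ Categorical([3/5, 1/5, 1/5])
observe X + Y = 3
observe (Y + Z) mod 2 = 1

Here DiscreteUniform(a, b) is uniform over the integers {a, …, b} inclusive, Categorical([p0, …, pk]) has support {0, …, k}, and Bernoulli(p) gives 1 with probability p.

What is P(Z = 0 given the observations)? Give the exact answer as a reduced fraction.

P(Z = 0 | obs) = 7/13

Enumerate traces; 2 have nonzero weight after conditioning:
  (X=1, Z=1, Y=2) weight 1/35
  (X=2, Z=0, Y=1) weight 1/30
Group by Z:
  weight(Z=0) = 1/30
  weight(Z=1) = 1/35
Total weight = 1/30 + 1/35 = 13/210
P(Z=0 | obs) = 1/30 / 13/210 = 7/13
P(Z=1 | obs) = 1/35 / 13/210 = 6/13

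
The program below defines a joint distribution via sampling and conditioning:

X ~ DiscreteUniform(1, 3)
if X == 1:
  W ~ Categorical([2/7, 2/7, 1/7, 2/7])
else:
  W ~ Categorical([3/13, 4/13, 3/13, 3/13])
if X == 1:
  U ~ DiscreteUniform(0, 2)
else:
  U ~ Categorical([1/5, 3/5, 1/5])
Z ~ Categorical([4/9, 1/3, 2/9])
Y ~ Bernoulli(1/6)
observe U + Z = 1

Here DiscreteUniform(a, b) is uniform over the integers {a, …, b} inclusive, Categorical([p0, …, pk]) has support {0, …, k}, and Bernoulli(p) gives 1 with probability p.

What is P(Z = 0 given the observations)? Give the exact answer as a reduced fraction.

Enumerate traces; 48 have nonzero weight after conditioning:
  (X=1, W=0, U=0, Z=1, Y=0) weight 5/567
  (X=1, W=0, U=0, Z=1, Y=1) weight 1/567
  (X=1, W=0, U=1, Z=0, Y=0) weight 20/1701
  (X=1, W=0, U=1, Z=0, Y=1) weight 4/1701
  (X=1, W=1, U=0, Z=1, Y=0) weight 5/567
  (X=1, W=1, U=0, Z=1, Y=1) weight 1/567
  (X=1, W=1, U=1, Z=0, Y=0) weight 20/1701
  (X=1, W=1, U=1, Z=0, Y=1) weight 4/1701
  … 40 more
Group by Z:
  weight(Z=0) = 92/405
  weight(Z=1) = 11/135
Total weight = 92/405 + 11/135 = 25/81
P(Z=0 | obs) = 92/405 / 25/81 = 92/125
P(Z=1 | obs) = 11/135 / 25/81 = 33/125

P(Z = 0 | obs) = 92/125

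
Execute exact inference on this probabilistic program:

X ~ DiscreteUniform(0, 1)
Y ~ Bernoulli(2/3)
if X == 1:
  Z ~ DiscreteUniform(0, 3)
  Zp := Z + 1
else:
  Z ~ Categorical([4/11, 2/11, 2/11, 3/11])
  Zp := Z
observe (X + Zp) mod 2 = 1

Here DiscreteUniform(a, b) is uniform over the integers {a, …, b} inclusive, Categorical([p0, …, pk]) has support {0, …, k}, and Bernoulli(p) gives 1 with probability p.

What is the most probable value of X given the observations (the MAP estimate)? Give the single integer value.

argmax_v P(X = v | obs) = 1

Enumerate traces; 8 have nonzero weight after conditioning:
  (X=0, Y=0, Z=1) weight 1/33
  (X=0, Y=0, Z=3) weight 1/22
  (X=0, Y=1, Z=1) weight 2/33
  (X=0, Y=1, Z=3) weight 1/11
  (X=1, Y=0, Z=1) weight 1/24
  (X=1, Y=0, Z=3) weight 1/24
  (X=1, Y=1, Z=1) weight 1/12
  (X=1, Y=1, Z=3) weight 1/12
Group by X:
  weight(X=0) = 5/22
  weight(X=1) = 1/4
Total weight = 5/22 + 1/4 = 21/44
P(X=0 | obs) = 5/22 / 21/44 = 10/21
P(X=1 | obs) = 1/4 / 21/44 = 11/21
argmax = 1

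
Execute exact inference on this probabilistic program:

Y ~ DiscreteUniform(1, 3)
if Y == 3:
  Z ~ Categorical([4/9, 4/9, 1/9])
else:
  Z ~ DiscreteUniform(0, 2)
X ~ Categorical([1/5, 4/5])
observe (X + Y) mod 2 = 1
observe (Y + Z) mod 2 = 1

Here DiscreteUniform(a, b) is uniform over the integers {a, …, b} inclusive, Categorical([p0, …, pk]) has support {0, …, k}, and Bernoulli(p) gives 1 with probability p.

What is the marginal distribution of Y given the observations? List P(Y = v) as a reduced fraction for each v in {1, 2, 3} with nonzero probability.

P(Y=1) = 6/23, P(Y=2) = 12/23, P(Y=3) = 5/23

Enumerate traces; 5 have nonzero weight after conditioning:
  (Y=1, Z=0, X=0) weight 1/45
  (Y=1, Z=2, X=0) weight 1/45
  (Y=2, Z=1, X=1) weight 4/45
  (Y=3, Z=0, X=0) weight 4/135
  (Y=3, Z=2, X=0) weight 1/135
Group by Y:
  weight(Y=1) = 2/45
  weight(Y=2) = 4/45
  weight(Y=3) = 1/27
Total weight = 2/45 + 4/45 + 1/27 = 23/135
P(Y=1 | obs) = 2/45 / 23/135 = 6/23
P(Y=2 | obs) = 4/45 / 23/135 = 12/23
P(Y=3 | obs) = 1/27 / 23/135 = 5/23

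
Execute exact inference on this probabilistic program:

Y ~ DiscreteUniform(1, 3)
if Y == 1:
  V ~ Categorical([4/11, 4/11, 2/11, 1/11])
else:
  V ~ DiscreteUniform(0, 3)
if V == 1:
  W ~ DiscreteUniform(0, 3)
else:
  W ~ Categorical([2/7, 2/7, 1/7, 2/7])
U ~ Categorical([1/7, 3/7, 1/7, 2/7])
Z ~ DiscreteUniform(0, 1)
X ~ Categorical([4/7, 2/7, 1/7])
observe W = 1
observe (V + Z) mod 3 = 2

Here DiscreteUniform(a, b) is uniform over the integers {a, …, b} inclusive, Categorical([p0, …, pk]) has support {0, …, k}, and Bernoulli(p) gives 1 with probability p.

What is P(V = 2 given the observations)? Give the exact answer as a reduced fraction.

Enumerate traces; 72 have nonzero weight after conditioning:
  (Y=1, V=1, W=1, U=0, Z=1, X=0) weight 2/1617
  (Y=1, V=1, W=1, U=0, Z=1, X=1) weight 1/1617
  (Y=1, V=1, W=1, U=0, Z=1, X=2) weight 1/3234
  (Y=1, V=1, W=1, U=1, Z=1, X=0) weight 2/539
  (Y=1, V=1, W=1, U=1, Z=1, X=1) weight 1/539
  (Y=1, V=1, W=1, U=1, Z=1, X=2) weight 1/1078
  (Y=1, V=1, W=1, U=2, Z=1, X=0) weight 2/1617
  (Y=1, V=1, W=1, U=2, Z=1, X=1) weight 1/1617
  (Y=1, V=2, W=1, U=0, Z=0, X=0) weight 8/11319
  … 63 more
Group by V:
  weight(V=1) = 19/528
  weight(V=2) = 5/154
Total weight = 19/528 + 5/154 = 23/336
P(V=1 | obs) = 19/528 / 23/336 = 133/253
P(V=2 | obs) = 5/154 / 23/336 = 120/253

P(V = 2 | obs) = 120/253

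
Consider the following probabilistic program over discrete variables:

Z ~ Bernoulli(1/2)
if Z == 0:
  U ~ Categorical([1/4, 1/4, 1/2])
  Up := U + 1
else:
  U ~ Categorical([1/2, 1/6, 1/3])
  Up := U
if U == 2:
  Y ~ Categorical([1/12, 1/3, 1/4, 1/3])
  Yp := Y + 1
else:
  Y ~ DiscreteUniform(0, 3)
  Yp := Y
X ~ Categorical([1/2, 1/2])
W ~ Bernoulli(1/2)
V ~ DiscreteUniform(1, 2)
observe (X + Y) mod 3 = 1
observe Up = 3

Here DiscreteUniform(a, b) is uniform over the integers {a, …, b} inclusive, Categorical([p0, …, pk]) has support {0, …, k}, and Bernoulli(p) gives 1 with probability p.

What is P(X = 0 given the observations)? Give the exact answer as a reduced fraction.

Enumerate traces; 12 have nonzero weight after conditioning:
  (Z=0, U=2, Y=0, X=1, W=0, V=1) weight 1/384
  (Z=0, U=2, Y=0, X=1, W=0, V=2) weight 1/384
  (Z=0, U=2, Y=0, X=1, W=1, V=1) weight 1/384
  (Z=0, U=2, Y=0, X=1, W=1, V=2) weight 1/384
  (Z=0, U=2, Y=1, X=0, W=0, V=1) weight 1/96
  (Z=0, U=2, Y=1, X=0, W=0, V=2) weight 1/96
  (Z=0, U=2, Y=1, X=0, W=1, V=1) weight 1/96
  (Z=0, U=2, Y=1, X=0, W=1, V=2) weight 1/96
  … 4 more
Group by X:
  weight(X=0) = 1/24
  weight(X=1) = 5/96
Total weight = 1/24 + 5/96 = 3/32
P(X=0 | obs) = 1/24 / 3/32 = 4/9
P(X=1 | obs) = 5/96 / 3/32 = 5/9

P(X = 0 | obs) = 4/9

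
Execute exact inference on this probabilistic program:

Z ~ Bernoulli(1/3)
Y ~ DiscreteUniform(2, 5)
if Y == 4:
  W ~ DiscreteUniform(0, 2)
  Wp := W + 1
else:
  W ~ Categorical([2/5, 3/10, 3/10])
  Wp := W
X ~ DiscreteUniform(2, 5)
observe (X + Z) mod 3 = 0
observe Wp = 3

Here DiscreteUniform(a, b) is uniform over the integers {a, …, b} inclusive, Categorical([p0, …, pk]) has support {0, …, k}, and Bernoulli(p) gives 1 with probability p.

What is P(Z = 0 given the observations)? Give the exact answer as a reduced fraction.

P(Z = 0 | obs) = 1/2

Enumerate traces; 3 have nonzero weight after conditioning:
  (Z=0, Y=4, W=2, X=3) weight 1/72
  (Z=1, Y=4, W=2, X=2) weight 1/144
  (Z=1, Y=4, W=2, X=5) weight 1/144
Group by Z:
  weight(Z=0) = 1/72
  weight(Z=1) = 1/72
Total weight = 1/72 + 1/72 = 1/36
P(Z=0 | obs) = 1/72 / 1/36 = 1/2
P(Z=1 | obs) = 1/72 / 1/36 = 1/2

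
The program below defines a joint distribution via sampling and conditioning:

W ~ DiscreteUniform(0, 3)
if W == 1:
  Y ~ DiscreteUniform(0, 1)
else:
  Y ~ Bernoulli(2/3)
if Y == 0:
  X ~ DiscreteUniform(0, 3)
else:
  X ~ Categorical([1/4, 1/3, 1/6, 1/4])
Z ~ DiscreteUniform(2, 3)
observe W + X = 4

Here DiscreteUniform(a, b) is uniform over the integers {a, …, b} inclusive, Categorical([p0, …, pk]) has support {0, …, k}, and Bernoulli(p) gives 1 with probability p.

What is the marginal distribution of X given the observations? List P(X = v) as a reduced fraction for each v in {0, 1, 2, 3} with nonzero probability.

Enumerate traces; 12 have nonzero weight after conditioning:
  (W=1, Y=0, X=3, Z=2) weight 1/64
  (W=1, Y=0, X=3, Z=3) weight 1/64
  (W=1, Y=1, X=3, Z=2) weight 1/64
  (W=1, Y=1, X=3, Z=3) weight 1/64
  (W=2, Y=0, X=2, Z=2) weight 1/96
  (W=2, Y=0, X=2, Z=3) weight 1/96
  (W=2, Y=1, X=2, Z=2) weight 1/72
  (W=2, Y=1, X=2, Z=3) weight 1/72
  (W=3, Y=0, X=1, Z=2) weight 1/96
  … 3 more
Group by X:
  weight(X=1) = 11/144
  weight(X=2) = 7/144
  weight(X=3) = 1/16
Total weight = 11/144 + 7/144 + 1/16 = 3/16
P(X=1 | obs) = 11/144 / 3/16 = 11/27
P(X=2 | obs) = 7/144 / 3/16 = 7/27
P(X=3 | obs) = 1/16 / 3/16 = 1/3

P(X=1) = 11/27, P(X=2) = 7/27, P(X=3) = 1/3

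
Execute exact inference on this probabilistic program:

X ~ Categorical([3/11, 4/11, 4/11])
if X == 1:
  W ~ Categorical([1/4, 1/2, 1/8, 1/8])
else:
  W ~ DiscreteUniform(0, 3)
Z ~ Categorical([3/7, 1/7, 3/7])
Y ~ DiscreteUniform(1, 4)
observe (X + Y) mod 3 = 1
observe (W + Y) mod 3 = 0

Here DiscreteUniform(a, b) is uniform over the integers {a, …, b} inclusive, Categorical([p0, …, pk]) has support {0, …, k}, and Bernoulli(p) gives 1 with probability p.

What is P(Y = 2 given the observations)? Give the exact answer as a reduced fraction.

P(Y = 2 | obs) = 1/4

Enumerate traces; 15 have nonzero weight after conditioning:
  (X=0, W=2, Z=0, Y=1) weight 9/1232
  (X=0, W=2, Z=0, Y=4) weight 9/1232
  (X=0, W=2, Z=1, Y=1) weight 3/1232
  (X=0, W=2, Z=1, Y=4) weight 3/1232
  (X=0, W=2, Z=2, Y=1) weight 9/1232
  (X=0, W=2, Z=2, Y=4) weight 9/1232
  (X=1, W=0, Z=0, Y=3) weight 3/308
  (X=1, W=0, Z=1, Y=3) weight 1/308
  (X=2, W=1, Z=0, Y=2) weight 3/308
  … 6 more
Group by Y:
  weight(Y=1) = 3/176
  weight(Y=2) = 1/44
  weight(Y=3) = 3/88
  weight(Y=4) = 3/176
Total weight = 3/176 + 1/44 + 3/88 + 3/176 = 1/11
P(Y=1 | obs) = 3/176 / 1/11 = 3/16
P(Y=2 | obs) = 1/44 / 1/11 = 1/4
P(Y=3 | obs) = 3/88 / 1/11 = 3/8
P(Y=4 | obs) = 3/176 / 1/11 = 3/16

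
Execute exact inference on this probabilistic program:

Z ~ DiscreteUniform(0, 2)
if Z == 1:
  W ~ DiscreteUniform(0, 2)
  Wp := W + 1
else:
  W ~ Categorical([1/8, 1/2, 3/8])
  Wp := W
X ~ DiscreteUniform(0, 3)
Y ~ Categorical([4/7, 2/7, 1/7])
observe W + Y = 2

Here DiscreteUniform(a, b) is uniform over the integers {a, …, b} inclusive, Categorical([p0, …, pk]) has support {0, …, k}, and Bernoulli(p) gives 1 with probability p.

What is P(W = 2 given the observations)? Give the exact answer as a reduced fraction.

Enumerate traces; 36 have nonzero weight after conditioning:
  (Z=0, W=0, X=0, Y=2) weight 1/672
  (Z=0, W=0, X=1, Y=2) weight 1/672
  (Z=0, W=0, X=2, Y=2) weight 1/672
  (Z=0, W=0, X=3, Y=2) weight 1/672
  (Z=0, W=1, X=0, Y=1) weight 1/84
  (Z=0, W=1, X=1, Y=1) weight 1/84
  (Z=0, W=1, X=2, Y=1) weight 1/84
  (Z=0, W=1, X=3, Y=1) weight 1/84
  (Z=0, W=2, X=0, Y=0) weight 1/56
  … 27 more
Group by W:
  weight(W=0) = 1/36
  weight(W=1) = 8/63
  weight(W=2) = 13/63
Total weight = 1/36 + 8/63 + 13/63 = 13/36
P(W=0 | obs) = 1/36 / 13/36 = 1/13
P(W=1 | obs) = 8/63 / 13/36 = 32/91
P(W=2 | obs) = 13/63 / 13/36 = 4/7

P(W = 2 | obs) = 4/7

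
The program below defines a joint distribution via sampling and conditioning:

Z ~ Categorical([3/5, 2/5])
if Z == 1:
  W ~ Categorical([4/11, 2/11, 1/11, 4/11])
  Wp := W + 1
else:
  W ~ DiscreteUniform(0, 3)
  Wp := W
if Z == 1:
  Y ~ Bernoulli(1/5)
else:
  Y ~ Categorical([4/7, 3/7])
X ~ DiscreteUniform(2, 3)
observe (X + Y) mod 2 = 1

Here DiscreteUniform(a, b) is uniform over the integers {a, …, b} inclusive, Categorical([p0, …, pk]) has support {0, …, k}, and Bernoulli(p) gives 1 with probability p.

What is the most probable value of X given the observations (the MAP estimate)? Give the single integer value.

Enumerate traces; 16 have nonzero weight after conditioning:
  (Z=0, W=0, Y=0, X=3) weight 3/70
  (Z=0, W=0, Y=1, X=2) weight 9/280
  (Z=0, W=1, Y=0, X=3) weight 3/70
  (Z=0, W=1, Y=1, X=2) weight 9/280
  (Z=0, W=2, Y=0, X=3) weight 3/70
  (Z=0, W=2, Y=1, X=2) weight 9/280
  (Z=0, W=3, Y=0, X=3) weight 3/70
  (Z=0, W=3, Y=1, X=2) weight 9/280
  … 8 more
Group by X:
  weight(X=2) = 59/350
  weight(X=3) = 58/175
Total weight = 59/350 + 58/175 = 1/2
P(X=2 | obs) = 59/350 / 1/2 = 59/175
P(X=3 | obs) = 58/175 / 1/2 = 116/175
argmax = 3

argmax_v P(X = v | obs) = 3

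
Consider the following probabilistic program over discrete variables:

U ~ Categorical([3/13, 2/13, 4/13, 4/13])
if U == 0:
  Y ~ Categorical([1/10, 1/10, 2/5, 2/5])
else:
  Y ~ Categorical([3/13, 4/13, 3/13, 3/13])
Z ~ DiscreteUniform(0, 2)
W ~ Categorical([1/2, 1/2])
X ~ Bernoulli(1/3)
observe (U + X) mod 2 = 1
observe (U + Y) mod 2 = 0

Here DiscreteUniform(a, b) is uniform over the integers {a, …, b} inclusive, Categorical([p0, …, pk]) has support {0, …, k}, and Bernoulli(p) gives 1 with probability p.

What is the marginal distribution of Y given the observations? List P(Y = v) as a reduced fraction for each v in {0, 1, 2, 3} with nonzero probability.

P(Y=0) = 53/425, P(Y=1) = 32/85, P(Y=2) = 92/425, P(Y=3) = 24/85

Enumerate traces; 48 have nonzero weight after conditioning:
  (U=0, Y=0, Z=0, W=0, X=1) weight 1/780
  (U=0, Y=0, Z=0, W=1, X=1) weight 1/780
  (U=0, Y=0, Z=1, W=0, X=1) weight 1/780
  (U=0, Y=0, Z=1, W=1, X=1) weight 1/780
  (U=0, Y=0, Z=2, W=0, X=1) weight 1/780
  (U=0, Y=0, Z=2, W=1, X=1) weight 1/780
  (U=0, Y=2, Z=0, W=0, X=1) weight 1/195
  (U=0, Y=2, Z=0, W=1, X=1) weight 1/195
  (U=1, Y=1, Z=0, W=0, X=0) weight 8/1521
  (U=1, Y=3, Z=0, W=0, X=0) weight 2/507
  … 38 more
Group by Y:
  weight(Y=0) = 53/1690
  weight(Y=1) = 16/169
  weight(Y=2) = 46/845
  weight(Y=3) = 12/169
Total weight = 53/1690 + 16/169 + 46/845 + 12/169 = 85/338
P(Y=0 | obs) = 53/1690 / 85/338 = 53/425
P(Y=1 | obs) = 16/169 / 85/338 = 32/85
P(Y=2 | obs) = 46/845 / 85/338 = 92/425
P(Y=3 | obs) = 12/169 / 85/338 = 24/85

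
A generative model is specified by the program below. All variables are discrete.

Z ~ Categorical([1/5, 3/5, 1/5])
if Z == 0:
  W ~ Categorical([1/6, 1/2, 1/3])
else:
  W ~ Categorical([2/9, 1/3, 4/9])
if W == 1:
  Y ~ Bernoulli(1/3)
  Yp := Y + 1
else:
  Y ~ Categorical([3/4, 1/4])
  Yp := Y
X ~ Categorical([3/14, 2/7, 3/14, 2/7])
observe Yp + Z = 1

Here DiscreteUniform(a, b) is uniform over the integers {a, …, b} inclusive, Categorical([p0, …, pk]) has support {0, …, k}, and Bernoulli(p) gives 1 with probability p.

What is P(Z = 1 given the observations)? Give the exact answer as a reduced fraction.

Enumerate traces; 20 have nonzero weight after conditioning:
  (Z=0, W=0, Y=1, X=0) weight 1/560
  (Z=0, W=0, Y=1, X=1) weight 1/420
  (Z=0, W=0, Y=1, X=2) weight 1/560
  (Z=0, W=0, Y=1, X=3) weight 1/420
  (Z=0, W=1, Y=0, X=0) weight 1/70
  (Z=0, W=1, Y=0, X=1) weight 2/105
  (Z=0, W=1, Y=0, X=2) weight 1/70
  (Z=0, W=1, Y=0, X=3) weight 2/105
  (Z=1, W=0, Y=0, X=0) weight 3/140
  … 11 more
Group by Z:
  weight(Z=0) = 11/120
  weight(Z=1) = 3/10
Total weight = 11/120 + 3/10 = 47/120
P(Z=0 | obs) = 11/120 / 47/120 = 11/47
P(Z=1 | obs) = 3/10 / 47/120 = 36/47

P(Z = 1 | obs) = 36/47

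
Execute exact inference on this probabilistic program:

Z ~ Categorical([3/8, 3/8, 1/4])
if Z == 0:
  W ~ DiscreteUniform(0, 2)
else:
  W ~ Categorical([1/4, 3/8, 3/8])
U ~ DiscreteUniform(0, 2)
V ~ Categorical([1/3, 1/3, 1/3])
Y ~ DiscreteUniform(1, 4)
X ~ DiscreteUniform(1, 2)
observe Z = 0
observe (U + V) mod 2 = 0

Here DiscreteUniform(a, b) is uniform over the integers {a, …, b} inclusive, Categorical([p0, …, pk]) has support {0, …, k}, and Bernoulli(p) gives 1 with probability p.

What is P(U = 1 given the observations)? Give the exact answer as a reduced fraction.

Enumerate traces; 120 have nonzero weight after conditioning:
  (Z=0, W=0, U=0, V=0, Y=1, X=1) weight 1/576
  (Z=0, W=0, U=0, V=0, Y=1, X=2) weight 1/576
  (Z=0, W=0, U=0, V=0, Y=2, X=1) weight 1/576
  (Z=0, W=0, U=0, V=0, Y=2, X=2) weight 1/576
  (Z=0, W=0, U=0, V=0, Y=3, X=1) weight 1/576
  (Z=0, W=0, U=0, V=0, Y=3, X=2) weight 1/576
  (Z=0, W=0, U=0, V=0, Y=4, X=1) weight 1/576
  (Z=0, W=0, U=0, V=0, Y=4, X=2) weight 1/576
  (Z=0, W=0, U=1, V=1, Y=1, X=1) weight 1/576
  (Z=0, W=0, U=2, V=0, Y=1, X=1) weight 1/576
  … 110 more
Group by U:
  weight(U=0) = 1/12
  weight(U=1) = 1/24
  weight(U=2) = 1/12
Total weight = 1/12 + 1/24 + 1/12 = 5/24
P(U=0 | obs) = 1/12 / 5/24 = 2/5
P(U=1 | obs) = 1/24 / 5/24 = 1/5
P(U=2 | obs) = 1/12 / 5/24 = 2/5

P(U = 1 | obs) = 1/5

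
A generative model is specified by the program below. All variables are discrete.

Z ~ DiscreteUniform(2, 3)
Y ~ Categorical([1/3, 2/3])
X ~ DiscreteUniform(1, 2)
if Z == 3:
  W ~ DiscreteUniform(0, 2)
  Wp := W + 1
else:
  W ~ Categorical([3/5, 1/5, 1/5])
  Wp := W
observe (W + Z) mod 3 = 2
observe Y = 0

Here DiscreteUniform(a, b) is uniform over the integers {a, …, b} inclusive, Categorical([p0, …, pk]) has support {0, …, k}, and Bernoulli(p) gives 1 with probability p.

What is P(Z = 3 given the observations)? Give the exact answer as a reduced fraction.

Enumerate traces; 4 have nonzero weight after conditioning:
  (Z=2, Y=0, X=1, W=0) weight 1/20
  (Z=2, Y=0, X=2, W=0) weight 1/20
  (Z=3, Y=0, X=1, W=2) weight 1/36
  (Z=3, Y=0, X=2, W=2) weight 1/36
Group by Z:
  weight(Z=2) = 1/10
  weight(Z=3) = 1/18
Total weight = 1/10 + 1/18 = 7/45
P(Z=2 | obs) = 1/10 / 7/45 = 9/14
P(Z=3 | obs) = 1/18 / 7/45 = 5/14

P(Z = 3 | obs) = 5/14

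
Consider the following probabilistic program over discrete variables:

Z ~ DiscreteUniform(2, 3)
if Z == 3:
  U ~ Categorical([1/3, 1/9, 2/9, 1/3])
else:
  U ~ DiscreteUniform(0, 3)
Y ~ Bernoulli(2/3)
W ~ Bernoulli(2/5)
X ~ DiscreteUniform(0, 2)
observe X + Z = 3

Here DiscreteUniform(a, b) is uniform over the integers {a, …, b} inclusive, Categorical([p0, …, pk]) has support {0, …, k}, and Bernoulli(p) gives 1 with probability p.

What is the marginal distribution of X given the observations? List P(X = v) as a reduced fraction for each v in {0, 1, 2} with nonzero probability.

Enumerate traces; 32 have nonzero weight after conditioning:
  (Z=2, U=0, Y=0, W=0, X=1) weight 1/120
  (Z=2, U=0, Y=0, W=1, X=1) weight 1/180
  (Z=2, U=0, Y=1, W=0, X=1) weight 1/60
  (Z=2, U=0, Y=1, W=1, X=1) weight 1/90
  (Z=2, U=1, Y=0, W=0, X=1) weight 1/120
  (Z=2, U=1, Y=0, W=1, X=1) weight 1/180
  (Z=2, U=1, Y=1, W=0, X=1) weight 1/60
  (Z=2, U=1, Y=1, W=1, X=1) weight 1/90
  (Z=3, U=0, Y=0, W=0, X=0) weight 1/90
  … 23 more
Group by X:
  weight(X=0) = 1/6
  weight(X=1) = 1/6
Total weight = 1/6 + 1/6 = 1/3
P(X=0 | obs) = 1/6 / 1/3 = 1/2
P(X=1 | obs) = 1/6 / 1/3 = 1/2

P(X=0) = 1/2, P(X=1) = 1/2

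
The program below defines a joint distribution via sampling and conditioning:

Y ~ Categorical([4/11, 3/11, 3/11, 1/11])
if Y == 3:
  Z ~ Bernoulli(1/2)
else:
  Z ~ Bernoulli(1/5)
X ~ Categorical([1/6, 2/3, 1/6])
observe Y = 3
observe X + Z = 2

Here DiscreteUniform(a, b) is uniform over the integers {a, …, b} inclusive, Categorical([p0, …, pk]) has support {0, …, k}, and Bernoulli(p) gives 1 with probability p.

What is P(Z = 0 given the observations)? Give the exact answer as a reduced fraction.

Enumerate traces; 2 have nonzero weight after conditioning:
  (Y=3, Z=0, X=2) weight 1/132
  (Y=3, Z=1, X=1) weight 1/33
Group by Z:
  weight(Z=0) = 1/132
  weight(Z=1) = 1/33
Total weight = 1/132 + 1/33 = 5/132
P(Z=0 | obs) = 1/132 / 5/132 = 1/5
P(Z=1 | obs) = 1/33 / 5/132 = 4/5

P(Z = 0 | obs) = 1/5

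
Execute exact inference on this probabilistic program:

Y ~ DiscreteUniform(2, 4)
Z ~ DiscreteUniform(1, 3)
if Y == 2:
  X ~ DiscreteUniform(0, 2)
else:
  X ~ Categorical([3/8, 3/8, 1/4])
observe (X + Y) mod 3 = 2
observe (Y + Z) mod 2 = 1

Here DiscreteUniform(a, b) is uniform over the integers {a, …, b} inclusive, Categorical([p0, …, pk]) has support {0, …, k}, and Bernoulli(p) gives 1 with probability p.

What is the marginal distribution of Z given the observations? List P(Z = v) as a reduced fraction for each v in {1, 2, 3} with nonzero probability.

P(Z=1) = 17/40, P(Z=2) = 3/20, P(Z=3) = 17/40

Enumerate traces; 5 have nonzero weight after conditioning:
  (Y=2, Z=1, X=0) weight 1/27
  (Y=2, Z=3, X=0) weight 1/27
  (Y=3, Z=2, X=2) weight 1/36
  (Y=4, Z=1, X=1) weight 1/24
  (Y=4, Z=3, X=1) weight 1/24
Group by Z:
  weight(Z=1) = 17/216
  weight(Z=2) = 1/36
  weight(Z=3) = 17/216
Total weight = 17/216 + 1/36 + 17/216 = 5/27
P(Z=1 | obs) = 17/216 / 5/27 = 17/40
P(Z=2 | obs) = 1/36 / 5/27 = 3/20
P(Z=3 | obs) = 17/216 / 5/27 = 17/40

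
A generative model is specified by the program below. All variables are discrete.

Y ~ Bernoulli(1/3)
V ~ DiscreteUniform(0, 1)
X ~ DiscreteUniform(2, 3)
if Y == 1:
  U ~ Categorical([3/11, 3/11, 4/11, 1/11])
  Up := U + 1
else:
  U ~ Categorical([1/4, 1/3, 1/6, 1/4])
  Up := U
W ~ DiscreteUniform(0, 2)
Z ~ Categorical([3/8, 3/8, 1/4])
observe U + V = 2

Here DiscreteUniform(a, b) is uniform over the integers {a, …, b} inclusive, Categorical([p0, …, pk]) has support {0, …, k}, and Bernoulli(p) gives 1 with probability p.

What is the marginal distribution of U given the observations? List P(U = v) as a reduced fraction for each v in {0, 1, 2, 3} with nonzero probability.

Enumerate traces; 72 have nonzero weight after conditioning:
  (Y=0, V=0, X=2, U=2, W=0, Z=0) weight 1/288
  (Y=0, V=0, X=2, U=2, W=0, Z=1) weight 1/288
  (Y=0, V=0, X=2, U=2, W=0, Z=2) weight 1/432
  (Y=0, V=0, X=2, U=2, W=1, Z=0) weight 1/288
  (Y=0, V=0, X=2, U=2, W=1, Z=1) weight 1/288
  (Y=0, V=0, X=2, U=2, W=1, Z=2) weight 1/432
  (Y=0, V=0, X=2, U=2, W=2, Z=0) weight 1/288
  (Y=0, V=0, X=2, U=2, W=2, Z=1) weight 1/288
  (Y=0, V=1, X=2, U=1, W=0, Z=0) weight 1/144
  … 63 more
Group by U:
  weight(U=1) = 31/198
  weight(U=2) = 23/198
Total weight = 31/198 + 23/198 = 3/11
P(U=1 | obs) = 31/198 / 3/11 = 31/54
P(U=2 | obs) = 23/198 / 3/11 = 23/54

P(U=1) = 31/54, P(U=2) = 23/54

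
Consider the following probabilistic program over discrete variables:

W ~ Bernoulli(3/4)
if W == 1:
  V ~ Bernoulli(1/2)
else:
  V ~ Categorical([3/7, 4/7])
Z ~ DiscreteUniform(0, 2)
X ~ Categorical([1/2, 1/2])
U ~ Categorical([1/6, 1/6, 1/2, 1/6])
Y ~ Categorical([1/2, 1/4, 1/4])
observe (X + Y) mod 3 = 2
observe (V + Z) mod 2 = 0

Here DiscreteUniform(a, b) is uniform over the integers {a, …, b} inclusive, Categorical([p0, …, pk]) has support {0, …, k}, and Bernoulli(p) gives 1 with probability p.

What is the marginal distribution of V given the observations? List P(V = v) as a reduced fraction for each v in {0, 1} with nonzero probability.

P(V=0) = 54/83, P(V=1) = 29/83

Enumerate traces; 48 have nonzero weight after conditioning:
  (W=0, V=0, Z=0, X=0, U=0, Y=2) weight 1/1344
  (W=0, V=0, Z=0, X=0, U=1, Y=2) weight 1/1344
  (W=0, V=0, Z=0, X=0, U=2, Y=2) weight 1/448
  (W=0, V=0, Z=0, X=0, U=3, Y=2) weight 1/1344
  (W=0, V=0, Z=0, X=1, U=0, Y=1) weight 1/1344
  (W=0, V=0, Z=0, X=1, U=1, Y=1) weight 1/1344
  (W=0, V=0, Z=0, X=1, U=2, Y=1) weight 1/448
  (W=0, V=0, Z=0, X=1, U=3, Y=1) weight 1/1344
  (W=0, V=1, Z=1, X=0, U=0, Y=2) weight 1/1008
  … 39 more
Group by V:
  weight(V=0) = 9/112
  weight(V=1) = 29/672
Total weight = 9/112 + 29/672 = 83/672
P(V=0 | obs) = 9/112 / 83/672 = 54/83
P(V=1 | obs) = 29/672 / 83/672 = 29/83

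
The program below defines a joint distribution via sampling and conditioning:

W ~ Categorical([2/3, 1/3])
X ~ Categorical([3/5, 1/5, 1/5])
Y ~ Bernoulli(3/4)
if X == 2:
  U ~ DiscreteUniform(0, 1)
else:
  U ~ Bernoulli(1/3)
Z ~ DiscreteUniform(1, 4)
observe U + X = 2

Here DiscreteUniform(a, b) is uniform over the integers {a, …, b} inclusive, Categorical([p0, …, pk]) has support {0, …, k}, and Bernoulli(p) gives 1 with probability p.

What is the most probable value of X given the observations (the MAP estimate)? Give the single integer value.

argmax_v P(X = v | obs) = 2

Enumerate traces; 32 have nonzero weight after conditioning:
  (W=0, X=1, Y=0, U=1, Z=1) weight 1/360
  (W=0, X=1, Y=0, U=1, Z=2) weight 1/360
  (W=0, X=1, Y=0, U=1, Z=3) weight 1/360
  (W=0, X=1, Y=0, U=1, Z=4) weight 1/360
  (W=0, X=1, Y=1, U=1, Z=1) weight 1/120
  (W=0, X=1, Y=1, U=1, Z=2) weight 1/120
  (W=0, X=1, Y=1, U=1, Z=3) weight 1/120
  (W=0, X=1, Y=1, U=1, Z=4) weight 1/120
  (W=0, X=2, Y=0, U=0, Z=1) weight 1/240
  … 23 more
Group by X:
  weight(X=1) = 1/15
  weight(X=2) = 1/10
Total weight = 1/15 + 1/10 = 1/6
P(X=1 | obs) = 1/15 / 1/6 = 2/5
P(X=2 | obs) = 1/10 / 1/6 = 3/5
argmax = 2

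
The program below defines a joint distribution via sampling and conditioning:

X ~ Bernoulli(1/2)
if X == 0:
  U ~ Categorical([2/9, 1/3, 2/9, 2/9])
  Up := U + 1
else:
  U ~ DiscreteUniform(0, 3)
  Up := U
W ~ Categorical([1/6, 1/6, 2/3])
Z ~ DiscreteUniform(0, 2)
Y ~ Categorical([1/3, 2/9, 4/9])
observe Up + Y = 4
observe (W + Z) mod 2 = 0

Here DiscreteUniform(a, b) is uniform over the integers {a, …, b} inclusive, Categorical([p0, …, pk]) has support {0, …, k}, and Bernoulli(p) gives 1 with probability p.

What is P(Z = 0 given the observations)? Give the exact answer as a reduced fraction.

Enumerate traces; 25 have nonzero weight after conditioning:
  (X=0, U=1, W=0, Z=0, Y=2) weight 1/243
  (X=0, U=1, W=0, Z=2, Y=2) weight 1/243
  (X=0, U=1, W=1, Z=1, Y=2) weight 1/243
  (X=0, U=1, W=2, Z=0, Y=2) weight 4/243
  (X=0, U=1, W=2, Z=2, Y=2) weight 4/243
  (X=0, U=2, W=0, Z=0, Y=1) weight 1/729
  (X=0, U=2, W=0, Z=2, Y=1) weight 1/729
  (X=0, U=2, W=1, Z=1, Y=1) weight 1/729
  … 17 more
Group by Z:
  weight(Z=0) = 355/5832
  weight(Z=1) = 71/5832
  weight(Z=2) = 355/5832
Total weight = 355/5832 + 71/5832 + 355/5832 = 781/5832
P(Z=0 | obs) = 355/5832 / 781/5832 = 5/11
P(Z=1 | obs) = 71/5832 / 781/5832 = 1/11
P(Z=2 | obs) = 355/5832 / 781/5832 = 5/11

P(Z = 0 | obs) = 5/11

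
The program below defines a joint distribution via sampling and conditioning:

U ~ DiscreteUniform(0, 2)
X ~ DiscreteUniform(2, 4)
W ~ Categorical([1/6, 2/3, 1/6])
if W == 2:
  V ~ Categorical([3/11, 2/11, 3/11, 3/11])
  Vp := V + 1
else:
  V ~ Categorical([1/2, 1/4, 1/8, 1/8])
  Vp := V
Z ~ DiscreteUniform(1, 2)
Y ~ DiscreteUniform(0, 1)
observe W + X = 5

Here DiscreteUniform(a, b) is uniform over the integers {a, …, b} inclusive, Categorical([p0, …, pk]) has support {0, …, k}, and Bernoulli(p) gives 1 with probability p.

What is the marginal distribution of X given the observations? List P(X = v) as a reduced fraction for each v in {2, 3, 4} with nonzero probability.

P(X=3) = 1/5, P(X=4) = 4/5

Enumerate traces; 96 have nonzero weight after conditioning:
  (U=0, X=3, W=2, V=0, Z=1, Y=0) weight 1/792
  (U=0, X=3, W=2, V=0, Z=1, Y=1) weight 1/792
  (U=0, X=3, W=2, V=0, Z=2, Y=0) weight 1/792
  (U=0, X=3, W=2, V=0, Z=2, Y=1) weight 1/792
  (U=0, X=3, W=2, V=1, Z=1, Y=0) weight 1/1188
  (U=0, X=3, W=2, V=1, Z=1, Y=1) weight 1/1188
  (U=0, X=3, W=2, V=1, Z=2, Y=0) weight 1/1188
  (U=0, X=3, W=2, V=1, Z=2, Y=1) weight 1/1188
  (U=0, X=4, W=1, V=0, Z=1, Y=0) weight 1/108
  … 87 more
Group by X:
  weight(X=3) = 1/18
  weight(X=4) = 2/9
Total weight = 1/18 + 2/9 = 5/18
P(X=3 | obs) = 1/18 / 5/18 = 1/5
P(X=4 | obs) = 2/9 / 5/18 = 4/5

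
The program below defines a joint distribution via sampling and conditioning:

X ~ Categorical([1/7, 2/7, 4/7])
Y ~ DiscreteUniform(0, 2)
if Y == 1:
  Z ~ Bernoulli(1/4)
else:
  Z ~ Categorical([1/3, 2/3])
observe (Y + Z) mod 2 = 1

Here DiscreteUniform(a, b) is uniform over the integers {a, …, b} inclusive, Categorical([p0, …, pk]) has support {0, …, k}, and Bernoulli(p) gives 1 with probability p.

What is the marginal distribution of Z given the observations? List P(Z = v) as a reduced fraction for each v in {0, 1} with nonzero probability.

Enumerate traces; 9 have nonzero weight after conditioning:
  (X=0, Y=0, Z=1) weight 2/63
  (X=0, Y=1, Z=0) weight 1/28
  (X=0, Y=2, Z=1) weight 2/63
  (X=1, Y=0, Z=1) weight 4/63
  (X=1, Y=1, Z=0) weight 1/14
  (X=1, Y=2, Z=1) weight 4/63
  (X=2, Y=0, Z=1) weight 8/63
  (X=2, Y=1, Z=0) weight 1/7
  … 1 more
Group by Z:
  weight(Z=0) = 1/4
  weight(Z=1) = 4/9
Total weight = 1/4 + 4/9 = 25/36
P(Z=0 | obs) = 1/4 / 25/36 = 9/25
P(Z=1 | obs) = 4/9 / 25/36 = 16/25

P(Z=0) = 9/25, P(Z=1) = 16/25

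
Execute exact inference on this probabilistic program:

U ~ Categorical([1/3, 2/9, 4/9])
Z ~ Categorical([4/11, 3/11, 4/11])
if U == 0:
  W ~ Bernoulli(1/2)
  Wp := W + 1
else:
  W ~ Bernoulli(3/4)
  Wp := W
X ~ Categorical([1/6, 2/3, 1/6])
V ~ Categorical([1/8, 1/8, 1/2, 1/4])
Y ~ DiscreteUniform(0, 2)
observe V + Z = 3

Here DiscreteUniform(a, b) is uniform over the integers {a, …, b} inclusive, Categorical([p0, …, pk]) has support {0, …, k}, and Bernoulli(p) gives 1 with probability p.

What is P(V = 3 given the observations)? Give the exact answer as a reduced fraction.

P(V = 3 | obs) = 1/3

Enumerate traces; 162 have nonzero weight after conditioning:
  (U=0, Z=0, W=0, X=0, V=3, Y=0) weight 1/1188
  (U=0, Z=0, W=0, X=0, V=3, Y=1) weight 1/1188
  (U=0, Z=0, W=0, X=0, V=3, Y=2) weight 1/1188
  (U=0, Z=0, W=0, X=1, V=3, Y=0) weight 1/297
  (U=0, Z=0, W=0, X=1, V=3, Y=1) weight 1/297
  (U=0, Z=0, W=0, X=1, V=3, Y=2) weight 1/297
  (U=0, Z=0, W=0, X=2, V=3, Y=0) weight 1/1188
  (U=0, Z=0, W=0, X=2, V=3, Y=1) weight 1/1188
  (U=0, Z=1, W=0, X=0, V=2, Y=0) weight 1/792
  (U=0, Z=2, W=0, X=0, V=1, Y=0) weight 1/2376
  … 152 more
Group by V:
  weight(V=1) = 1/22
  weight(V=2) = 3/22
  weight(V=3) = 1/11
Total weight = 1/22 + 3/22 + 1/11 = 3/11
P(V=1 | obs) = 1/22 / 3/11 = 1/6
P(V=2 | obs) = 3/22 / 3/11 = 1/2
P(V=3 | obs) = 1/11 / 3/11 = 1/3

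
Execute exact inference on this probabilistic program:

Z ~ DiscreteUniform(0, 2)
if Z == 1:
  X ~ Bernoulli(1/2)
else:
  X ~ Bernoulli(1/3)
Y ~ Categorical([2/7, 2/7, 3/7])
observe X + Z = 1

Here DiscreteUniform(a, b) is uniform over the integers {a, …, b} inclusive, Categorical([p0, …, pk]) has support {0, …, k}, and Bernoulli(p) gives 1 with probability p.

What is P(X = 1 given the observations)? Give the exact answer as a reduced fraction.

P(X = 1 | obs) = 2/5

Enumerate traces; 6 have nonzero weight after conditioning:
  (Z=0, X=1, Y=0) weight 2/63
  (Z=0, X=1, Y=1) weight 2/63
  (Z=0, X=1, Y=2) weight 1/21
  (Z=1, X=0, Y=0) weight 1/21
  (Z=1, X=0, Y=1) weight 1/21
  (Z=1, X=0, Y=2) weight 1/14
Group by X:
  weight(X=0) = 1/6
  weight(X=1) = 1/9
Total weight = 1/6 + 1/9 = 5/18
P(X=0 | obs) = 1/6 / 5/18 = 3/5
P(X=1 | obs) = 1/9 / 5/18 = 2/5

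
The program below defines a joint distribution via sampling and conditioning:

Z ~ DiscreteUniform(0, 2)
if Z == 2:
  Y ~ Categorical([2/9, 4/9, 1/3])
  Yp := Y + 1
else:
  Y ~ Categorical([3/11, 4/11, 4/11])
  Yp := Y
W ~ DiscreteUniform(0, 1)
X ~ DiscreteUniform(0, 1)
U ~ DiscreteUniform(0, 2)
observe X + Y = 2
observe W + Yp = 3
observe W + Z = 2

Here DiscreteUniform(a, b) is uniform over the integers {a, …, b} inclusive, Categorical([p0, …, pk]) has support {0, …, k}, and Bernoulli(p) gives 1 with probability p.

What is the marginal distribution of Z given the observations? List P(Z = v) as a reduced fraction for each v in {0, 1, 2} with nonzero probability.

Enumerate traces; 6 have nonzero weight after conditioning:
  (Z=1, Y=2, W=1, X=0, U=0) weight 1/99
  (Z=1, Y=2, W=1, X=0, U=1) weight 1/99
  (Z=1, Y=2, W=1, X=0, U=2) weight 1/99
  (Z=2, Y=2, W=0, X=0, U=0) weight 1/108
  (Z=2, Y=2, W=0, X=0, U=1) weight 1/108
  (Z=2, Y=2, W=0, X=0, U=2) weight 1/108
Group by Z:
  weight(Z=1) = 1/33
  weight(Z=2) = 1/36
Total weight = 1/33 + 1/36 = 23/396
P(Z=1 | obs) = 1/33 / 23/396 = 12/23
P(Z=2 | obs) = 1/36 / 23/396 = 11/23

P(Z=1) = 12/23, P(Z=2) = 11/23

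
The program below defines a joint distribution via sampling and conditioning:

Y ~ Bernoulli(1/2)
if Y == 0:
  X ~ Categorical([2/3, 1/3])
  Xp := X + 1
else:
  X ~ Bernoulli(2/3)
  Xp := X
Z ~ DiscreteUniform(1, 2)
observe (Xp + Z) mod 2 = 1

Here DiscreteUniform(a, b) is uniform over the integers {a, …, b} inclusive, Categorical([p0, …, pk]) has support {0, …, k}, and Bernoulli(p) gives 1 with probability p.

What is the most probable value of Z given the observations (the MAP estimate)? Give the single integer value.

Enumerate traces; 4 have nonzero weight after conditioning:
  (Y=0, X=0, Z=2) weight 1/6
  (Y=0, X=1, Z=1) weight 1/12
  (Y=1, X=0, Z=1) weight 1/12
  (Y=1, X=1, Z=2) weight 1/6
Group by Z:
  weight(Z=1) = 1/6
  weight(Z=2) = 1/3
Total weight = 1/6 + 1/3 = 1/2
P(Z=1 | obs) = 1/6 / 1/2 = 1/3
P(Z=2 | obs) = 1/3 / 1/2 = 2/3
argmax = 2

argmax_v P(Z = v | obs) = 2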